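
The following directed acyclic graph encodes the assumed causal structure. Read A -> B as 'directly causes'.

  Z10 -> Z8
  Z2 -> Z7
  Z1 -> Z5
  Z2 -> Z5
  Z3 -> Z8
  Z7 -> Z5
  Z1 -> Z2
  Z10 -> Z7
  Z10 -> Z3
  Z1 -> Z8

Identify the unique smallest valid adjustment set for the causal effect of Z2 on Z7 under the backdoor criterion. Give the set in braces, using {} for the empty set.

{}

Variables eligible for adjustment (non-descendants of Z2, excluding Z2 and Z7): {Z1, Z10, Z3, Z8}.
Backdoor paths from Z2 to Z7:
  P1: Z2 <- Z1 -> Z8 <- Z10 -> Z7
  P2: Z2 <- Z1 -> Z8 <- Z3 <- Z10 -> Z7
  P3: Z2 <- Z1 -> Z5 <- Z7
Each backdoor path contains an unconditioned collider, so every path is already blocked with the empty conditioning set:
  P1: blocked at collider Z8 (neither it nor any descendant is in the conditioning set).
  P2: blocked at collider Z8 (neither it nor any descendant is in the conditioning set).
  P3: blocked at collider Z5 (neither it nor any descendant is in the conditioning set).
The empty set is therefore the unique smallest valid set.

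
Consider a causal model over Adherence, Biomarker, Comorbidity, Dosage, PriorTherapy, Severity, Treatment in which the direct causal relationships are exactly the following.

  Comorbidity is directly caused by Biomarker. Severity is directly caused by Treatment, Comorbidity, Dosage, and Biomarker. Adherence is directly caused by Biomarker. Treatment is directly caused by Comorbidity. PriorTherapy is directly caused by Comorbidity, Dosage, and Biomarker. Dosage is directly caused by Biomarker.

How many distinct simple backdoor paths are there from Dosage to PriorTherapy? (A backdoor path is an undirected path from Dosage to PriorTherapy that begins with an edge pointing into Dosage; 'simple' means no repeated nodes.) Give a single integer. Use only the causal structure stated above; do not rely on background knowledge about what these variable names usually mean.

A backdoor path from Dosage to PriorTherapy is any simple undirected path whose first edge points into Dosage (i.e. leaves Dosage via a parent).
Parents of Dosage: {Biomarker}.
Enumerating:
  P1: Dosage <- Biomarker -> Comorbidity -> PriorTherapy
  P2: Dosage <- Biomarker -> PriorTherapy
  P3: Dosage <- Biomarker -> Severity <- Comorbidity -> PriorTherapy
  P4: Dosage <- Biomarker -> Severity <- Treatment <- Comorbidity -> PriorTherapy
That exhausts the simple backdoor paths. Count: 4.

4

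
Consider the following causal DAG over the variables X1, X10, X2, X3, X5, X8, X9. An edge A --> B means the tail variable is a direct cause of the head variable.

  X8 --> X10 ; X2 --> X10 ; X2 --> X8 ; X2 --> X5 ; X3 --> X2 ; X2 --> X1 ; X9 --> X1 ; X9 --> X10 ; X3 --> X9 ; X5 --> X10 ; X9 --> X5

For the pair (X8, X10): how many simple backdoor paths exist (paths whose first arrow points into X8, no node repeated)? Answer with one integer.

A backdoor path from X8 to X10 is any simple undirected path whose first edge points into X8 (i.e. leaves X8 via a parent).
Parents of X8: {X2}.
Enumerating:
  P1: X8 <- X2 <- X3 -> X9 -> X5 -> X10
  P2: X8 <- X2 <- X3 -> X9 -> X10
  P3: X8 <- X2 -> X5 <- X9 -> X10
  P4: X8 <- X2 -> X5 -> X10
  P5: X8 <- X2 -> X10
  P6: X8 <- X2 -> X1 <- X9 -> X5 -> X10
  P7: X8 <- X2 -> X1 <- X9 -> X10
That exhausts the simple backdoor paths. Count: 7.

7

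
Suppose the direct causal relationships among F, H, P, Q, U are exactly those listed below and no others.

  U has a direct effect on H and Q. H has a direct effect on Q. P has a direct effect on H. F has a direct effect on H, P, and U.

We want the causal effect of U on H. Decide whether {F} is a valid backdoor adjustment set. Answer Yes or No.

Yes

Backdoor paths from U to H (paths whose first edge points into U):
  P1: U <- F -> P -> H
  P2: U <- F -> H
Condition 1 (no descendant of U in the set): holds — descendants of U are {H, Q}; none are in {F}.
Condition 2 (every backdoor path blocked by {F}):
  P1: blocked at fork node F ∈ conditioning set.
  P2: blocked at fork node F ∈ conditioning set.
{F} satisfies the backdoor criterion.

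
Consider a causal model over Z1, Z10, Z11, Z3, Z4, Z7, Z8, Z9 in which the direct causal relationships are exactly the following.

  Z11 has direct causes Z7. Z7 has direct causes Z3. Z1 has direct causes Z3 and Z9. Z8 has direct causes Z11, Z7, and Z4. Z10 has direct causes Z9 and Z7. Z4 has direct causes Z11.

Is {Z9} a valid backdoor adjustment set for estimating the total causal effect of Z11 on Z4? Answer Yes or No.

Yes

Backdoor paths from Z11 to Z4 (paths whose first edge points into Z11):
  P1: Z11 <- Z7 -> Z8 <- Z4
Condition 1 (no descendant of Z11 in the set): holds — descendants of Z11 are {Z4, Z8}; none are in {Z9}.
Condition 2 (every backdoor path blocked by {Z9}):
  P1: blocked at collider Z8 (neither it nor any descendant is in the conditioning set).
{Z9} satisfies the backdoor criterion.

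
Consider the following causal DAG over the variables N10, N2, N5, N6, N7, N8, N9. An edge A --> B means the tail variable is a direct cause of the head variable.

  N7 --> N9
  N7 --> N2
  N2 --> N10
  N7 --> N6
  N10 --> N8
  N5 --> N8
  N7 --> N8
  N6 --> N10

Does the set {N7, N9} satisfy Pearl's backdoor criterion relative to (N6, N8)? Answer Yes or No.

Yes

Backdoor paths from N6 to N8 (paths whose first edge points into N6):
  P1: N6 <- N7 -> N2 -> N10 -> N8
  P2: N6 <- N7 -> N8
Condition 1 (no descendant of N6 in the set): holds — descendants of N6 are {N10, N8}; none are in {N7, N9}.
Condition 2 (every backdoor path blocked by {N7, N9}):
  P1: blocked at fork node N7 ∈ conditioning set.
  P2: blocked at fork node N7 ∈ conditioning set.
{N7, N9} satisfies the backdoor criterion.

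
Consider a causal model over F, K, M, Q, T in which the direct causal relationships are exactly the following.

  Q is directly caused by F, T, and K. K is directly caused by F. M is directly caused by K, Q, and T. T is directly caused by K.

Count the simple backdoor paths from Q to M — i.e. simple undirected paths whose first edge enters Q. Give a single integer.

A backdoor path from Q to M is any simple undirected path whose first edge points into Q (i.e. leaves Q via a parent).
Parents of Q: {F, K, T}.
Enumerating:
  P1: Q <- F -> K -> T -> M
  P2: Q <- F -> K -> M
  P3: Q <- K -> T -> M
  P4: Q <- K -> M
  P5: Q <- T <- K -> M
  P6: Q <- T -> M
That exhausts the simple backdoor paths. Count: 6.

6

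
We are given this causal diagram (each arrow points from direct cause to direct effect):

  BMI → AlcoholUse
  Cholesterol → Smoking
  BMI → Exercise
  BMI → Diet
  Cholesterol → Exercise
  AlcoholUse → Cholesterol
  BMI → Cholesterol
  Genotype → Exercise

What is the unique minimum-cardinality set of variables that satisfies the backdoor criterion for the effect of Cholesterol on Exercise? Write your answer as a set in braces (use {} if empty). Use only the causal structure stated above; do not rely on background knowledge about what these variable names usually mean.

{BMI}

Variables eligible for adjustment (non-descendants of Cholesterol, excluding Cholesterol and Exercise): {AlcoholUse, BMI, Diet, Genotype}.
Backdoor paths from Cholesterol to Exercise:
  P1: Cholesterol <- BMI -> Exercise
  P2: Cholesterol <- AlcoholUse <- BMI -> Exercise
The empty set is not sufficient: P1 (Cholesterol <- BMI -> Exercise) has no collider blocking it and no conditioned non-collider, so it is open.
Try {BMI}:
  P1: blocked at fork node BMI ∈ conditioning set.
  P2: blocked at fork node BMI ∈ conditioning set.
{BMI} contains no descendant of Cholesterol and blocks every backdoor path.
No other singleton works — e.g. {Genotype} leaves P1 open — so {BMI} is the unique smallest valid adjustment set.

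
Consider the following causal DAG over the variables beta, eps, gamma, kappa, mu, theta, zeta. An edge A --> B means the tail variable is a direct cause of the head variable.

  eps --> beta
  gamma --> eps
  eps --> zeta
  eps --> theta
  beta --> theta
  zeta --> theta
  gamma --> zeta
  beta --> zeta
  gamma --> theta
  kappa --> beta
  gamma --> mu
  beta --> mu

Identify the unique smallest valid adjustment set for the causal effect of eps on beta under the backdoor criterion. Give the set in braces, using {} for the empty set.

Variables eligible for adjustment (non-descendants of eps, excluding eps and beta): {gamma, kappa}.
Backdoor paths from eps to beta:
  P1: eps <- gamma -> zeta <- beta
  P2: eps <- gamma -> zeta -> theta <- beta
  P3: eps <- gamma -> theta <- beta
  P4: eps <- gamma -> theta <- zeta <- beta
  P5: eps <- gamma -> mu <- beta
Each backdoor path contains an unconditioned collider, so every path is already blocked with the empty conditioning set:
  P1: blocked at collider zeta (neither it nor any descendant is in the conditioning set).
  P2: blocked at collider theta (neither it nor any descendant is in the conditioning set).
  P3: blocked at collider theta (neither it nor any descendant is in the conditioning set).
  P4: blocked at collider theta (neither it nor any descendant is in the conditioning set).
  P5: blocked at collider mu (neither it nor any descendant is in the conditioning set).
The empty set is therefore the unique smallest valid set.

{}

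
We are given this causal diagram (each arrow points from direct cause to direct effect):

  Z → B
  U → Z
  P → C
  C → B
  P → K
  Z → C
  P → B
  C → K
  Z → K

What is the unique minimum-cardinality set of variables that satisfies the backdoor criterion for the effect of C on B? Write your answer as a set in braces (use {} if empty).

{P, Z}

Variables eligible for adjustment (non-descendants of C, excluding C and B): {P, U, Z}.
Backdoor paths from C to B:
  P1: C <- P -> B
  P2: C <- P -> K <- Z -> B
  P3: C <- Z -> B
  P4: C <- Z -> K <- P -> B
The empty set is not sufficient: P1 (C <- P -> B) has no collider blocking it and no conditioned non-collider, so it is open.
Try {P, Z}:
  P1: blocked at fork node P ∈ conditioning set.
  P2: blocked at fork node P ∈ conditioning set.
  P3: blocked at fork node Z ∈ conditioning set.
  P4: blocked at fork node Z ∈ conditioning set.
{P, Z} contains no descendant of C and blocks every backdoor path.
Every element of {P, Z} is needed (dropping P leaves P1 open; dropping Z leaves P3 open), so no proper subset is valid.
Among all size-2 subsets of the eligible variables, only {P, Z} blocks every backdoor path, so it is the unique smallest valid adjustment set.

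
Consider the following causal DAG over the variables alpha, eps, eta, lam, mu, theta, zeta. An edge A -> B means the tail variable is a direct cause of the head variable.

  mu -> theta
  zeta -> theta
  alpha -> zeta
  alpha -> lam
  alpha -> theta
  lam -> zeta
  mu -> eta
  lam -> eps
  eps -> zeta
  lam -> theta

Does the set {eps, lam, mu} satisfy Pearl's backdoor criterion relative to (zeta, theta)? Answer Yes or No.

Backdoor paths from zeta to theta (paths whose first edge points into zeta):
  P1: zeta <- alpha -> lam -> theta
  P2: zeta <- alpha -> theta
  P3: zeta <- lam <- alpha -> theta
  P4: zeta <- lam -> theta
  P5: zeta <- eps <- lam <- alpha -> theta
  P6: zeta <- eps <- lam -> theta
Condition 1 (no descendant of zeta in the set): holds — descendants of zeta are {theta}; none are in {eps, lam, mu}.
Condition 2 (every backdoor path blocked by {eps, lam, mu}):
  P1: blocked at chain node lam ∈ conditioning set.
  P2: open — no interior node is in the conditioning set.
  P3: blocked at chain node lam ∈ conditioning set.
  P4: blocked at fork node lam ∈ conditioning set.
  P5: blocked at chain node eps ∈ conditioning set.
  P6: blocked at chain node eps ∈ conditioning set.
{eps, lam, mu} does not satisfy the backdoor criterion.

No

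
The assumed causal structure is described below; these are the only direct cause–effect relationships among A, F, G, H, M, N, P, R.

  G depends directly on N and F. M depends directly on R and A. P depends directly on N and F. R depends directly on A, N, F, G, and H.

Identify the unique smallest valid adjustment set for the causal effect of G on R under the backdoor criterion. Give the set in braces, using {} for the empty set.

{F, N}

Variables eligible for adjustment (non-descendants of G, excluding G and R): {A, F, H, N, P}.
Backdoor paths from G to R:
  P1: G <- F -> R
  P2: G <- F -> P <- N -> R
  P3: G <- N -> R
  P4: G <- N -> P <- F -> R
The empty set is not sufficient: P1 (G <- F -> R) has no collider blocking it and no conditioned non-collider, so it is open.
Try {F, N}:
  P1: blocked at fork node F ∈ conditioning set.
  P2: blocked at fork node F ∈ conditioning set.
  P3: blocked at fork node N ∈ conditioning set.
  P4: blocked at fork node N ∈ conditioning set.
{F, N} contains no descendant of G and blocks every backdoor path.
Every element of {F, N} is needed (dropping F leaves P1 open; dropping N leaves P3 open), so no proper subset is valid.
Among all size-2 subsets of the eligible variables, only {F, N} blocks every backdoor path, so it is the unique smallest valid adjustment set.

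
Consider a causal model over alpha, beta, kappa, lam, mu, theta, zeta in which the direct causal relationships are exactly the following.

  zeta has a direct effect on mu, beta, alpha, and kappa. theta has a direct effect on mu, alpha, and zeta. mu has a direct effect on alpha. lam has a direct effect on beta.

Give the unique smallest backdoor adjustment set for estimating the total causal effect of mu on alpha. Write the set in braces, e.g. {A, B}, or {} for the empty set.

Variables eligible for adjustment (non-descendants of mu, excluding mu and alpha): {beta, kappa, lam, theta, zeta}.
Backdoor paths from mu to alpha:
  P1: mu <- theta -> zeta -> alpha
  P2: mu <- theta -> alpha
  P3: mu <- zeta <- theta -> alpha
  P4: mu <- zeta -> alpha
The empty set is not sufficient: P1 (mu <- theta -> zeta -> alpha) has no collider blocking it and no conditioned non-collider, so it is open.
Try {theta, zeta}:
  P1: blocked at fork node theta ∈ conditioning set.
  P2: blocked at fork node theta ∈ conditioning set.
  P3: blocked at chain node zeta ∈ conditioning set.
  P4: blocked at fork node zeta ∈ conditioning set.
{theta, zeta} contains no descendant of mu and blocks every backdoor path.
Every element of {theta, zeta} is needed (dropping theta leaves P2 open; dropping zeta leaves P4 open), so no proper subset is valid.
Among all size-2 subsets of the eligible variables, only {theta, zeta} blocks every backdoor path, so it is the unique smallest valid adjustment set.

{theta, zeta}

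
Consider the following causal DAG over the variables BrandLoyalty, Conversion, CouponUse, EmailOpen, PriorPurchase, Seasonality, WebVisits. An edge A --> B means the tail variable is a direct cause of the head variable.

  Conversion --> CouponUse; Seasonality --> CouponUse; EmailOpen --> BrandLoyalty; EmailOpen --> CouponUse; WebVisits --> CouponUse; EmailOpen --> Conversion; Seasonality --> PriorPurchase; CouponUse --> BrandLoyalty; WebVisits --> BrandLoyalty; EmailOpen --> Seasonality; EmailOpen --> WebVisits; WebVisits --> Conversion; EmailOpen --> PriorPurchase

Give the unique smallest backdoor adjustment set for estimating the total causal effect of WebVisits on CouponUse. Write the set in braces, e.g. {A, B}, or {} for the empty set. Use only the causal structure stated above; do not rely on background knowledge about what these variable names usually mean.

{EmailOpen}

Variables eligible for adjustment (non-descendants of WebVisits, excluding WebVisits and CouponUse): {EmailOpen, PriorPurchase, Seasonality}.
Backdoor paths from WebVisits to CouponUse:
  P1: WebVisits <- EmailOpen -> Seasonality -> CouponUse
  P2: WebVisits <- EmailOpen -> Conversion -> CouponUse
  P3: WebVisits <- EmailOpen -> CouponUse
  P4: WebVisits <- EmailOpen -> PriorPurchase <- Seasonality -> CouponUse
  P5: WebVisits <- EmailOpen -> BrandLoyalty <- CouponUse
The empty set is not sufficient: P1 (WebVisits <- EmailOpen -> Seasonality -> CouponUse) has no collider blocking it and no conditioned non-collider, so it is open.
Try {EmailOpen}:
  P1: blocked at fork node EmailOpen ∈ conditioning set.
  P2: blocked at fork node EmailOpen ∈ conditioning set.
  P3: blocked at fork node EmailOpen ∈ conditioning set.
  P4: blocked at fork node EmailOpen ∈ conditioning set.
  P5: blocked at fork node EmailOpen ∈ conditioning set.
{EmailOpen} contains no descendant of WebVisits and blocks every backdoor path.
No other singleton works — e.g. {Seasonality} leaves P2 open — so {EmailOpen} is the unique smallest valid adjustment set.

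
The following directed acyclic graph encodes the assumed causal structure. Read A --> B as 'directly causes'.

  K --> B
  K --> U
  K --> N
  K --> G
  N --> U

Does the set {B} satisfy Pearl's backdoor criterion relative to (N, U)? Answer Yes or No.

No

Backdoor paths from N to U (paths whose first edge points into N):
  P1: N <- K -> U
Condition 1 (no descendant of N in the set): holds — descendants of N are {U}; none are in {B}.
Condition 2 (every backdoor path blocked by {B}):
  P1: open — no interior node is in the conditioning set.
{B} does not satisfy the backdoor criterion.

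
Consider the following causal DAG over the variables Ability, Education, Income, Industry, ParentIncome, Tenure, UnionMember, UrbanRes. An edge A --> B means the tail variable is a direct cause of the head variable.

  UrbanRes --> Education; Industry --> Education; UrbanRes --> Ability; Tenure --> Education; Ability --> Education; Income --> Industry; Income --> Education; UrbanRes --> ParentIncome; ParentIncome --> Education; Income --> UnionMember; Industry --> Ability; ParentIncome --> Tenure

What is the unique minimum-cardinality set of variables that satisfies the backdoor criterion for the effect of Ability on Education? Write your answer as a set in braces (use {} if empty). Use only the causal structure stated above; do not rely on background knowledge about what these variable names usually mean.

Variables eligible for adjustment (non-descendants of Ability, excluding Ability and Education): {Income, Industry, ParentIncome, Tenure, UnionMember, UrbanRes}.
Backdoor paths from Ability to Education:
  P1: Ability <- UrbanRes -> ParentIncome -> Tenure -> Education
  P2: Ability <- UrbanRes -> ParentIncome -> Education
  P3: Ability <- UrbanRes -> Education
  P4: Ability <- Industry <- Income -> Education
  P5: Ability <- Industry -> Education
The empty set is not sufficient: P1 (Ability <- UrbanRes -> ParentIncome -> Tenure -> Education) has no collider blocking it and no conditioned non-collider, so it is open.
Try {Industry, UrbanRes}:
  P1: blocked at fork node UrbanRes ∈ conditioning set.
  P2: blocked at fork node UrbanRes ∈ conditioning set.
  P3: blocked at fork node UrbanRes ∈ conditioning set.
  P4: blocked at chain node Industry ∈ conditioning set.
  P5: blocked at fork node Industry ∈ conditioning set.
{Industry, UrbanRes} contains no descendant of Ability and blocks every backdoor path.
Every element of {Industry, UrbanRes} is needed (dropping Industry leaves P4 open; dropping UrbanRes leaves P1 open), so no proper subset is valid.
Among all size-2 subsets of the eligible variables, only {Industry, UrbanRes} blocks every backdoor path, so it is the unique smallest valid adjustment set.

{Industry, UrbanRes}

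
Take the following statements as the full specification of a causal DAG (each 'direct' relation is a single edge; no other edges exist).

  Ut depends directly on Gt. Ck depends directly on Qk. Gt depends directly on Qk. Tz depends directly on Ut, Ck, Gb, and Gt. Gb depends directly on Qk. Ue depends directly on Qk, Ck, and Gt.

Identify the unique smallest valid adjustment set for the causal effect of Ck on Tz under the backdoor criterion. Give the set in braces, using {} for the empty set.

Variables eligible for adjustment (non-descendants of Ck, excluding Ck and Tz): {Gb, Gt, Qk, Ut}.
Backdoor paths from Ck to Tz:
  P1: Ck <- Qk -> Gb -> Tz
  P2: Ck <- Qk -> Gt -> Ut -> Tz
  P3: Ck <- Qk -> Gt -> Tz
  P4: Ck <- Qk -> Ue <- Gt -> Ut -> Tz
  P5: Ck <- Qk -> Ue <- Gt -> Tz
The empty set is not sufficient: P1 (Ck <- Qk -> Gb -> Tz) has no collider blocking it and no conditioned non-collider, so it is open.
Try {Qk}:
  P1: blocked at fork node Qk ∈ conditioning set.
  P2: blocked at fork node Qk ∈ conditioning set.
  P3: blocked at fork node Qk ∈ conditioning set.
  P4: blocked at fork node Qk ∈ conditioning set.
  P5: blocked at fork node Qk ∈ conditioning set.
{Qk} contains no descendant of Ck and blocks every backdoor path.
No other singleton works — e.g. {Gb} leaves P2 open — so {Qk} is the unique smallest valid adjustment set.

{Qk}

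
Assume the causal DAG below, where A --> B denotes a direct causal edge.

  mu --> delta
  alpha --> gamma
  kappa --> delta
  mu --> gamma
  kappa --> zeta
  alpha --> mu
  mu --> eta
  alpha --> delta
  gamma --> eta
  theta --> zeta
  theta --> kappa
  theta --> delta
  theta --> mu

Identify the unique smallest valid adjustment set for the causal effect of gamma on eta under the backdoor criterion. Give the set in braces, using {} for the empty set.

{mu}

Variables eligible for adjustment (non-descendants of gamma, excluding gamma and eta): {alpha, delta, kappa, mu, theta, zeta}.
Backdoor paths from gamma to eta:
  P1: gamma <- alpha -> mu -> eta
  P2: gamma <- alpha -> delta <- theta -> mu -> eta
  P3: gamma <- alpha -> delta <- kappa <- theta -> mu -> eta
  P4: gamma <- alpha -> delta <- kappa -> zeta <- theta -> mu -> eta
  P5: gamma <- alpha -> delta <- mu -> eta
  P6: gamma <- mu -> eta
The empty set is not sufficient: P1 (gamma <- alpha -> mu -> eta) has no collider blocking it and no conditioned non-collider, so it is open.
Try {mu}:
  P1: blocked at chain node mu ∈ conditioning set.
  P2: blocked at collider delta (neither it nor any descendant is in the conditioning set).
  P3: blocked at collider delta (neither it nor any descendant is in the conditioning set).
  P4: blocked at collider delta (neither it nor any descendant is in the conditioning set).
  P5: blocked at collider delta (neither it nor any descendant is in the conditioning set).
  P6: blocked at fork node mu ∈ conditioning set.
{mu} contains no descendant of gamma and blocks every backdoor path.
No other singleton works — e.g. {theta} leaves P1 open — so {mu} is the unique smallest valid adjustment set.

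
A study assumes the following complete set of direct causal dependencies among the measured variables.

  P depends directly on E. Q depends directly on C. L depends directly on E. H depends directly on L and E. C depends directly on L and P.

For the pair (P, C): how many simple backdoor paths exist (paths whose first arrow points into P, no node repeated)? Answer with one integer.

2

A backdoor path from P to C is any simple undirected path whose first edge points into P (i.e. leaves P via a parent).
Parents of P: {E}.
Enumerating:
  P1: P <- E -> L -> C
  P2: P <- E -> H <- L -> C
That exhausts the simple backdoor paths. Count: 2.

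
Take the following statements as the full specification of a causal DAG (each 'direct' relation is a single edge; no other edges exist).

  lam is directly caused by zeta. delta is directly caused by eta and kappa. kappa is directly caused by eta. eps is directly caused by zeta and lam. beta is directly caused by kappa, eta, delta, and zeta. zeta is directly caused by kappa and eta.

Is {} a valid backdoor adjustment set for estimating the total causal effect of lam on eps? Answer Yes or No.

No

Backdoor paths from lam to eps (paths whose first edge points into lam):
  P1: lam <- zeta -> eps
Condition 1 (no descendant of lam in the set): holds — descendants of lam are {eps}; none are in {}.
Condition 2 (every backdoor path blocked by {}):
  P1: open — no interior node is in the conditioning set.
{} does not satisfy the backdoor criterion.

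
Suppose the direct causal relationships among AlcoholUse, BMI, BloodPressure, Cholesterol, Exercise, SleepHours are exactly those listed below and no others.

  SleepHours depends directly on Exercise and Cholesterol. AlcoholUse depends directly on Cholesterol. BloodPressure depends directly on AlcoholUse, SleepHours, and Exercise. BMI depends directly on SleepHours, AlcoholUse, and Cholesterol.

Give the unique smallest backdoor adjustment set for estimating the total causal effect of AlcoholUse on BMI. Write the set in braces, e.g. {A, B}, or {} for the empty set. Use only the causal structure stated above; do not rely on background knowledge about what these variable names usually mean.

{Cholesterol}

Variables eligible for adjustment (non-descendants of AlcoholUse, excluding AlcoholUse and BMI): {Cholesterol, Exercise, SleepHours}.
Backdoor paths from AlcoholUse to BMI:
  P1: AlcoholUse <- Cholesterol -> SleepHours -> BMI
  P2: AlcoholUse <- Cholesterol -> BMI
The empty set is not sufficient: P1 (AlcoholUse <- Cholesterol -> SleepHours -> BMI) has no collider blocking it and no conditioned non-collider, so it is open.
Try {Cholesterol}:
  P1: blocked at fork node Cholesterol ∈ conditioning set.
  P2: blocked at fork node Cholesterol ∈ conditioning set.
{Cholesterol} contains no descendant of AlcoholUse and blocks every backdoor path.
No other singleton works — e.g. {Exercise} leaves P1 open — so {Cholesterol} is the unique smallest valid adjustment set.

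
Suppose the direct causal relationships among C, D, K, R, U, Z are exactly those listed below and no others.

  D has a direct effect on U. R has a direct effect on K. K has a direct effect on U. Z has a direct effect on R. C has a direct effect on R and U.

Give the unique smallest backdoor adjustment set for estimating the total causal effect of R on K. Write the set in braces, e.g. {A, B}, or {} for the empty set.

{}

Variables eligible for adjustment (non-descendants of R, excluding R and K): {C, D, Z}.
Backdoor paths from R to K:
  P1: R <- C -> U <- K
Each backdoor path contains an unconditioned collider, so every path is already blocked with the empty conditioning set:
  P1: blocked at collider U (neither it nor any descendant is in the conditioning set).
The empty set is therefore the unique smallest valid set.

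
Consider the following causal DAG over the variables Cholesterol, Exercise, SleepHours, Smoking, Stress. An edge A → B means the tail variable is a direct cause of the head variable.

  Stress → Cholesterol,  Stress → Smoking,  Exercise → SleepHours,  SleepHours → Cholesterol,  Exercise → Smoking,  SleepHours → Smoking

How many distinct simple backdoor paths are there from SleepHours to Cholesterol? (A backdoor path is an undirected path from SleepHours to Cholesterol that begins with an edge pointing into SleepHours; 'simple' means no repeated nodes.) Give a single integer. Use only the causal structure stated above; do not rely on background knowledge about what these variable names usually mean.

A backdoor path from SleepHours to Cholesterol is any simple undirected path whose first edge points into SleepHours (i.e. leaves SleepHours via a parent).
Parents of SleepHours: {Exercise}.
Enumerating:
  P1: SleepHours <- Exercise -> Smoking <- Stress -> Cholesterol
That exhausts the simple backdoor paths. Count: 1.

1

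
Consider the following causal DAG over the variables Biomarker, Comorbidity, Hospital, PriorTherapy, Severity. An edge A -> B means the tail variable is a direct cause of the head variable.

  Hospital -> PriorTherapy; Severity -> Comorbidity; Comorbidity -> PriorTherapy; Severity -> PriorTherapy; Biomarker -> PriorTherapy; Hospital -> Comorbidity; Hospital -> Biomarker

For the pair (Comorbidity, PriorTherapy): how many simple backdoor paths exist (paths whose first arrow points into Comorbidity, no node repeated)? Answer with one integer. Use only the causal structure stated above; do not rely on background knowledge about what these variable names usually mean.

A backdoor path from Comorbidity to PriorTherapy is any simple undirected path whose first edge points into Comorbidity (i.e. leaves Comorbidity via a parent).
Parents of Comorbidity: {Hospital, Severity}.
Enumerating:
  P1: Comorbidity <- Hospital -> Biomarker -> PriorTherapy
  P2: Comorbidity <- Hospital -> PriorTherapy
  P3: Comorbidity <- Severity -> PriorTherapy
That exhausts the simple backdoor paths. Count: 3.

3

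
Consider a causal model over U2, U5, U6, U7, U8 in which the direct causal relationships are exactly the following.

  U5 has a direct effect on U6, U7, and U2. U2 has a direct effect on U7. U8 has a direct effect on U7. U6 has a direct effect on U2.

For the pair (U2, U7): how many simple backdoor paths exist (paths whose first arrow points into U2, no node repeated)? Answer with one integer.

A backdoor path from U2 to U7 is any simple undirected path whose first edge points into U2 (i.e. leaves U2 via a parent).
Parents of U2: {U5, U6}.
Enumerating:
  P1: U2 <- U5 -> U7
  P2: U2 <- U6 <- U5 -> U7
That exhausts the simple backdoor paths. Count: 2.

2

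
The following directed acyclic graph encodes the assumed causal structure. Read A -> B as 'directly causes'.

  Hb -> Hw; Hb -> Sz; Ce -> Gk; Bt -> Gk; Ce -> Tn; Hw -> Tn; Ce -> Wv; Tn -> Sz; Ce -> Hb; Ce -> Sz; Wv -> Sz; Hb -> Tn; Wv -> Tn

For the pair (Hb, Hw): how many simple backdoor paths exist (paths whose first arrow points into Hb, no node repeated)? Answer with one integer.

A backdoor path from Hb to Hw is any simple undirected path whose first edge points into Hb (i.e. leaves Hb via a parent).
Parents of Hb: {Ce}.
Enumerating:
  P1: Hb <- Ce -> Wv -> Tn <- Hw
  P2: Hb <- Ce -> Wv -> Sz <- Tn <- Hw
  P3: Hb <- Ce -> Tn <- Hw
  P4: Hb <- Ce -> Sz <- Wv -> Tn <- Hw
  P5: Hb <- Ce -> Sz <- Tn <- Hw
That exhausts the simple backdoor paths. Count: 5.

5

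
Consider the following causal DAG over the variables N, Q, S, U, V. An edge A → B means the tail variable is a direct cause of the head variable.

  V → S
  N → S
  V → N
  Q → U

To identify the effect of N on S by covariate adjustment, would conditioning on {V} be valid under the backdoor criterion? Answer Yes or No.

Backdoor paths from N to S (paths whose first edge points into N):
  P1: N <- V -> S
Condition 1 (no descendant of N in the set): holds — descendants of N are {S}; none are in {V}.
Condition 2 (every backdoor path blocked by {V}):
  P1: blocked at fork node V ∈ conditioning set.
{V} satisfies the backdoor criterion.

Yes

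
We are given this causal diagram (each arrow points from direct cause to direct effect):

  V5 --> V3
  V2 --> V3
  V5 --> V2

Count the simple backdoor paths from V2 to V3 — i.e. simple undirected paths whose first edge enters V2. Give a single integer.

A backdoor path from V2 to V3 is any simple undirected path whose first edge points into V2 (i.e. leaves V2 via a parent).
Parents of V2: {V5}.
Enumerating:
  P1: V2 <- V5 -> V3
That exhausts the simple backdoor paths. Count: 1.

1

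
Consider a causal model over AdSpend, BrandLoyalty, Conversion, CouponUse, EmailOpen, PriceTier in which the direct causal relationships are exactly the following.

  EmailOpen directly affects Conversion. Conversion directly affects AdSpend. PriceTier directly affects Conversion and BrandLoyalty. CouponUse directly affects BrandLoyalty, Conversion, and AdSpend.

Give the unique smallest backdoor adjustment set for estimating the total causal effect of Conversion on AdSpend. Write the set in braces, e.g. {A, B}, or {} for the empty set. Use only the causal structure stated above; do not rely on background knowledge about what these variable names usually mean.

Variables eligible for adjustment (non-descendants of Conversion, excluding Conversion and AdSpend): {BrandLoyalty, CouponUse, EmailOpen, PriceTier}.
Backdoor paths from Conversion to AdSpend:
  P1: Conversion <- PriceTier -> BrandLoyalty <- CouponUse -> AdSpend
  P2: Conversion <- CouponUse -> AdSpend
The empty set is not sufficient: P2 (Conversion <- CouponUse -> AdSpend) has no collider blocking it and no conditioned non-collider, so it is open.
Try {CouponUse}:
  P1: blocked at collider BrandLoyalty (neither it nor any descendant is in the conditioning set).
  P2: blocked at fork node CouponUse ∈ conditioning set.
{CouponUse} contains no descendant of Conversion and blocks every backdoor path.
No other singleton works — e.g. {PriceTier} leaves P2 open — so {CouponUse} is the unique smallest valid adjustment set.

{CouponUse}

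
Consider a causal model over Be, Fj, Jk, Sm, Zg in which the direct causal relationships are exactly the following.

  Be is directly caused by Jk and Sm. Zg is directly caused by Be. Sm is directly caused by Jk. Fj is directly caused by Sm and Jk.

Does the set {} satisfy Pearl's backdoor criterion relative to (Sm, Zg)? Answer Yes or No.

No

Backdoor paths from Sm to Zg (paths whose first edge points into Sm):
  P1: Sm <- Jk -> Be -> Zg
Condition 1 (no descendant of Sm in the set): holds — descendants of Sm are {Be, Fj, Zg}; none are in {}.
Condition 2 (every backdoor path blocked by {}):
  P1: open — no interior node is in the conditioning set.
{} does not satisfy the backdoor criterion.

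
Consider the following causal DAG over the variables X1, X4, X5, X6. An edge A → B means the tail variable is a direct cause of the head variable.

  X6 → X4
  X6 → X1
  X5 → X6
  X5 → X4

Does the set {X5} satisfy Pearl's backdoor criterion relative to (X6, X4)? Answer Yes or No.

Yes

Backdoor paths from X6 to X4 (paths whose first edge points into X6):
  P1: X6 <- X5 -> X4
Condition 1 (no descendant of X6 in the set): holds — descendants of X6 are {X1, X4}; none are in {X5}.
Condition 2 (every backdoor path blocked by {X5}):
  P1: blocked at fork node X5 ∈ conditioning set.
{X5} satisfies the backdoor criterion.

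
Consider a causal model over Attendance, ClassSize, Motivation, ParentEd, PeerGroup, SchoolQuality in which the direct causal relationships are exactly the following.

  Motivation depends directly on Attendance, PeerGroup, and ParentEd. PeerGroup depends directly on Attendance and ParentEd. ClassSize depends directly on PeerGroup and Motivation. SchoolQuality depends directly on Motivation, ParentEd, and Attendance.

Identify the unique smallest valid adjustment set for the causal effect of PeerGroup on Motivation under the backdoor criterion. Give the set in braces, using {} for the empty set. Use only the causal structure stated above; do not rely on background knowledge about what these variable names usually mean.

Variables eligible for adjustment (non-descendants of PeerGroup, excluding PeerGroup and Motivation): {Attendance, ParentEd}.
Backdoor paths from PeerGroup to Motivation:
  P1: PeerGroup <- Attendance -> Motivation
  P2: PeerGroup <- Attendance -> SchoolQuality <- ParentEd -> Motivation
  P3: PeerGroup <- Attendance -> SchoolQuality <- Motivation
  P4: PeerGroup <- ParentEd -> Motivation
  P5: PeerGroup <- ParentEd -> SchoolQuality <- Attendance -> Motivation
  P6: PeerGroup <- ParentEd -> SchoolQuality <- Motivation
The empty set is not sufficient: P1 (PeerGroup <- Attendance -> Motivation) has no collider blocking it and no conditioned non-collider, so it is open.
Try {Attendance, ParentEd}:
  P1: blocked at fork node Attendance ∈ conditioning set.
  P2: blocked at fork node Attendance ∈ conditioning set.
  P3: blocked at fork node Attendance ∈ conditioning set.
  P4: blocked at fork node ParentEd ∈ conditioning set.
  P5: blocked at fork node ParentEd ∈ conditioning set.
  P6: blocked at fork node ParentEd ∈ conditioning set.
{Attendance, ParentEd} contains no descendant of PeerGroup and blocks every backdoor path.
Every element of {Attendance, ParentEd} is needed (dropping Attendance leaves P1 open; dropping ParentEd leaves P4 open), so no proper subset is valid.
Among all size-2 subsets of the eligible variables, only {Attendance, ParentEd} blocks every backdoor path, so it is the unique smallest valid adjustment set.

{Attendance, ParentEd}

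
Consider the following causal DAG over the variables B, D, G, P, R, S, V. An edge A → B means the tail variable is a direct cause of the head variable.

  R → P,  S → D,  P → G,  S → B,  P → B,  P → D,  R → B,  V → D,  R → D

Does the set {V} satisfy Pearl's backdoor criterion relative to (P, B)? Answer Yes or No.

No

Backdoor paths from P to B (paths whose first edge points into P):
  P1: P <- R -> B
  P2: P <- R -> D <- S -> B
Condition 1 (no descendant of P in the set): holds — descendants of P are {B, D, G}; none are in {V}.
Condition 2 (every backdoor path blocked by {V}):
  P1: open — no interior node is in the conditioning set.
  P2: blocked at collider D (neither it nor any descendant is in the conditioning set).
{V} does not satisfy the backdoor criterion.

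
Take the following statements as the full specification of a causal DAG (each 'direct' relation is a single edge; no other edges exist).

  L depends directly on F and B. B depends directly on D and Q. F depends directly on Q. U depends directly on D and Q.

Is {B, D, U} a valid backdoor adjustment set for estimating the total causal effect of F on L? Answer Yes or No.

Yes

Backdoor paths from F to L (paths whose first edge points into F):
  P1: F <- Q -> U <- D -> B -> L
  P2: F <- Q -> B -> L
Condition 1 (no descendant of F in the set): holds — descendants of F are {L}; none are in {B, D, U}.
Condition 2 (every backdoor path blocked by {B, D, U}):
  P1: blocked at fork node D ∈ conditioning set.
  P2: blocked at chain node B ∈ conditioning set.
{B, D, U} satisfies the backdoor criterion.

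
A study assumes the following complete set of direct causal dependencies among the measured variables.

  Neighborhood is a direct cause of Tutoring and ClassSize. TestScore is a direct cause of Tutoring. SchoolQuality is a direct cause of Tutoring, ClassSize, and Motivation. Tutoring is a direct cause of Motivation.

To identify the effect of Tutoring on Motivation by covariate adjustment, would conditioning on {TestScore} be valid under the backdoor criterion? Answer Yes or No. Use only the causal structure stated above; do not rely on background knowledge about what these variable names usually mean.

No

Backdoor paths from Tutoring to Motivation (paths whose first edge points into Tutoring):
  P1: Tutoring <- SchoolQuality -> Motivation
  P2: Tutoring <- Neighborhood -> ClassSize <- SchoolQuality -> Motivation
Condition 1 (no descendant of Tutoring in the set): holds — descendants of Tutoring are {Motivation}; none are in {TestScore}.
Condition 2 (every backdoor path blocked by {TestScore}):
  P1: open — no interior node is in the conditioning set.
  P2: blocked at collider ClassSize (neither it nor any descendant is in the conditioning set).
{TestScore} does not satisfy the backdoor criterion.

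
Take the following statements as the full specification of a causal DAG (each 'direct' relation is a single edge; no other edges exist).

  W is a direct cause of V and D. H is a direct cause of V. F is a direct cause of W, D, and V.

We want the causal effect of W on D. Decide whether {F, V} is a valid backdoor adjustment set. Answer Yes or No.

Backdoor paths from W to D (paths whose first edge points into W):
  P1: W <- F -> D
Condition 1 (no descendant of W in the set): FAILS — V is a descendant of W.
Condition 2 (every backdoor path blocked by {F, V}):
  P1: blocked at fork node F ∈ conditioning set.
{F, V} does not satisfy the backdoor criterion.

No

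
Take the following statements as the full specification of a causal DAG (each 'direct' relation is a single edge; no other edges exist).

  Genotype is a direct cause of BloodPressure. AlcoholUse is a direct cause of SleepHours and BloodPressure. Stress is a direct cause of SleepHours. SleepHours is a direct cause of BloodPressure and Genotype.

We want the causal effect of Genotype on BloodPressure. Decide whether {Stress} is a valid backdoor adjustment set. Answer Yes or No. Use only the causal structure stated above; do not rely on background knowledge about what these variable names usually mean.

Backdoor paths from Genotype to BloodPressure (paths whose first edge points into Genotype):
  P1: Genotype <- SleepHours <- AlcoholUse -> BloodPressure
  P2: Genotype <- SleepHours -> BloodPressure
Condition 1 (no descendant of Genotype in the set): holds — descendants of Genotype are {BloodPressure}; none are in {Stress}.
Condition 2 (every backdoor path blocked by {Stress}):
  P1: open — no interior node is in the conditioning set.
  P2: open — no interior node is in the conditioning set.
{Stress} does not satisfy the backdoor criterion.

No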